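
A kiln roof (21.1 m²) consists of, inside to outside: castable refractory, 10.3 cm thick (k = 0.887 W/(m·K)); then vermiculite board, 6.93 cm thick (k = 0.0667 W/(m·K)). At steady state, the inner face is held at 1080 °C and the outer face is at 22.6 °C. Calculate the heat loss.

Q = 19300 W

Series thermal resistances, inner to outer:
  R_castable refractory = L/(kA) = 0.103/(0.887·21.1) = 0.005503 K/W
  R_vermiculite board = L/(kA) = 0.0693/(0.0667·21.1) = 0.04924 K/W
ΣR = 0.005503 + 0.04924 = 0.05474 K/W
Q = ΔT/ΣR = (1080 °C − 22.6 °C)/0.05474 = 19300 W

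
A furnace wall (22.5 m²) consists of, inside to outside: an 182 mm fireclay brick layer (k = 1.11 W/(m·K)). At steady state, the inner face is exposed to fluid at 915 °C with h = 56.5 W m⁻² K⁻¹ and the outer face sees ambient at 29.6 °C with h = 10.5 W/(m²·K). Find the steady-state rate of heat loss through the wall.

Q = 71.9 kW

Treat each layer as a resistance in series:
  R_conv,in = 1/(hA) = 1/(56.5·22.5) = 7.866×10^-4 K/W
  R_fireclay brick = L/(kA) = 0.182/(1.11·22.5) = 0.007287 K/W
  R_conv,out = 1/(hA) = 1/(10.5·22.5) = 0.004233 K/W
ΣR = 7.866×10^-4 + 0.007287 + 0.004233 = 0.01231 K/W
Q = ΔT/ΣR = (915 °C − 29.6 °C)/0.01231 = 71900 W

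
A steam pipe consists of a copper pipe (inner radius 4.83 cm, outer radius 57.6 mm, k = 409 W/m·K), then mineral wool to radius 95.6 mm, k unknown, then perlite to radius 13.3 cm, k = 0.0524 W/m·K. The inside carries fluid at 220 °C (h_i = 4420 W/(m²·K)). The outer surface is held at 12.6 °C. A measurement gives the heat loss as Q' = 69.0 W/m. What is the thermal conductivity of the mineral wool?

k = 0.0403 W/m·K

ΣR = ΔT/Q' = |220 − 12.6|/69.0 = 3.006 m·K/W
Known resistances:
  R'_conv,in = 1/(2πr h) = 1/(2π·0.0483·4420) = 7.455×10^-4 m·K/W
  R'_copper = ln(0.0576/0.0483)/(2πk) = 0.1761/(2π·409) = 6.852×10^-5 m·K/W
  R'_perlite = ln(0.133/0.0956)/(2πk) = 0.3302/(2π·0.0524) = 1.003 m·K/W
R_mineral wool = ΣR − ΣR_known = 3.006 − 1.004 = 2.002 m·K/W
ln(r₂/r₁)/(2πk) = 2.002 ⇒ k = 0.5067/(2π·2.002) = 0.0403 W/m·K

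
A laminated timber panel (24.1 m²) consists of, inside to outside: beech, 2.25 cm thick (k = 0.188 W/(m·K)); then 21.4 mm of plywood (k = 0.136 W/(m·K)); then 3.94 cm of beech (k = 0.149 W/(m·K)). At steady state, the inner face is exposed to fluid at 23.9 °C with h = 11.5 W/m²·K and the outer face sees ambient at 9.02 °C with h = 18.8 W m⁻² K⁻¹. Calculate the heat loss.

Q = 526 W

Resistance network (inner→outer):
  R_conv,in = 1/(hA) = 1/(11.5·24.1) = 0.003608 K/W
  R_beech = L/(kA) = 0.0225/(0.188·24.1) = 0.004966 K/W
  R_plywood = L/(kA) = 0.0214/(0.136·24.1) = 0.006529 K/W
  R_beech = L/(kA) = 0.0394/(0.149·24.1) = 0.01097 K/W
  R_conv,out = 1/(hA) = 1/(18.8·24.1) = 0.002207 K/W
ΣR = 0.003608 + 0.004966 + 0.006529 + 0.01097 + 0.002207 = 0.02828 K/W
Q = ΔT/ΣR = (23.9 °C − 9.02 °C)/0.02828 = 526 W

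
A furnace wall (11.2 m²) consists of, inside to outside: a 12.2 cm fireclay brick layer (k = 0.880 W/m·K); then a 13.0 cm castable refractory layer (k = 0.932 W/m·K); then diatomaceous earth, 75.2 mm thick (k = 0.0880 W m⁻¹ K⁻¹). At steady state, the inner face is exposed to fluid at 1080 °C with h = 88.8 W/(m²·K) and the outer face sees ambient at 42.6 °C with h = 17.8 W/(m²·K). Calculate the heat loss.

Q = 9.68 kW

Series thermal resistances, inner to outer:
  R_conv,in = 1/(hA) = 1/(88.8·11.2) = 0.001005 K/W
  R_fireclay brick = L/(kA) = 0.122/(0.880·11.2) = 0.01238 K/W
  R_castable refractory = L/(kA) = 0.130/(0.932·11.2) = 0.01245 K/W
  R_diatomaceous earth = L/(kA) = 0.0752/(0.0880·11.2) = 0.07630 K/W
  R_conv,out = 1/(hA) = 1/(17.8·11.2) = 0.005016 K/W
ΣR = 0.001005 + 0.01238 + 0.01245 + 0.07630 + 0.005016 = 0.1072 K/W
Q = ΔT/ΣR = (1080 °C − 42.6 °C)/0.1072 = 9680 W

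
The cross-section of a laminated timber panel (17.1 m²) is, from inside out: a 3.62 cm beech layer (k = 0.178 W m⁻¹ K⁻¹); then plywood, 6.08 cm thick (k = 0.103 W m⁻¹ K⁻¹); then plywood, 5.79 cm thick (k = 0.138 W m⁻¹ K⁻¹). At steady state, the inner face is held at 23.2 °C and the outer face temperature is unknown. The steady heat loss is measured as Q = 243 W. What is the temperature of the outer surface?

Series resistances:
  R_beech = L/(kA) = 0.0362/(0.178·17.1) = 0.01189 K/W
  R_plywood = L/(kA) = 0.0608/(0.103·17.1) = 0.03452 K/W
  R_plywood = L/(kA) = 0.0579/(0.138·17.1) = 0.02454 K/W
ΣR = 0.07095 K/W
ΔT = Q·ΣR = 243 × 0.07095 = 17.24 K
Heat flows outward, so T_out = T_in − ΔT = 23.2 − 17.24 = 5.96 °C

T_out = 5.96 °C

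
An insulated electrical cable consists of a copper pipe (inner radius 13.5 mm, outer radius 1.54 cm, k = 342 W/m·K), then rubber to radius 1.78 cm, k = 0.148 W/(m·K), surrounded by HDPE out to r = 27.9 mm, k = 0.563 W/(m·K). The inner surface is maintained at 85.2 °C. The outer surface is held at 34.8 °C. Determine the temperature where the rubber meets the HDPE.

T = 57.4 °C

Series thermal resistances, inner to outer:
  R'_copper = ln(0.0154/0.0135)/(2πk) = 0.1317/(2π·342) = 6.128×10^-5 m·K/W
  R'_rubber = ln(0.0178/0.0154)/(2πk) = 0.1448/(2π·0.148) = 0.1557 m·K/W
  R'_HDPE = ln(0.0279/0.0178)/(2πk) = 0.4494/(2π·0.563) = 0.1270 m·K/W
ΣR = 6.128×10^-5 + 0.1557 + 0.1270 = 0.2828 m·K/W
Q' = ΔT/ΣR = (85.2 °C − 34.8 °C)/0.2828 = 178.2 W/m
From the inner boundary to the rubber/HDPE interface, ΣR_partial = 0.1558 m·K/W.
T_interface = T_in − Q'·ΣR_partial = 85.2 °C − (178.2)(0.1558) = 57.4 °C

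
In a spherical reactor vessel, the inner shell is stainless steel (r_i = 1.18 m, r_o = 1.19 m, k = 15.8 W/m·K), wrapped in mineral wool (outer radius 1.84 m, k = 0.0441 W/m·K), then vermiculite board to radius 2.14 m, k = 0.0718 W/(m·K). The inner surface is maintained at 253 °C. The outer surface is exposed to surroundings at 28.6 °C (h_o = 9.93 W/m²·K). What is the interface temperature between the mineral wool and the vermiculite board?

Resistance network (inner→outer):
  R_stainless steel = (1/1.18 − 1/1.19)/(4πk) = 0.007121/(4π·15.8) = 3.587×10^-5 K/W
  R_mineral wool = (1/1.19 − 1/1.84)/(4πk) = 0.2969/(4π·0.0441) = 0.5357 K/W
  R_vermiculite board = (1/1.84 − 1/2.14)/(4πk) = 0.07619/(4π·0.0718) = 0.08444 K/W
  R_conv,out = 1/(4πr²h) = 1/(4π·2.14²·9.93) = 0.001750 K/W
ΣR = 3.587×10^-5 + 0.5357 + 0.08444 + 0.001750 = 0.6219 K/W
Q = ΔT/ΣR = (253 °C − 28.6 °C)/0.6219 = 360.8 W
From the inner boundary to the mineral wool/vermiculite board interface, ΣR_partial = 0.5357 K/W.
T_interface = T_in − Q·ΣR_partial = 253 °C − (360.8)(0.5357) = 59.7 °C

T = 59.7 °C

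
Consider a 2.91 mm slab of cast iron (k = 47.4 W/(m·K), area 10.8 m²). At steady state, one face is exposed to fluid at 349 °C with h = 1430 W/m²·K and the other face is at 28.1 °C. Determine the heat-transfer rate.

Q = 4560 kW

Series thermal resistances, inner to outer:
  R_conv,in = 1/(hA) = 1/(1430·10.8) = 6.475×10^-5 K/W
  R_cast iron = L/(kA) = 0.00291/(47.4·10.8) = 5.684×10^-6 K/W
ΣR = 6.475×10^-5 + 5.684×10^-6 = 7.043×10^-5 K/W
Q = ΔT/ΣR = (349 °C − 28.1 °C)/7.043×10^-5 = 4.56×10^6 W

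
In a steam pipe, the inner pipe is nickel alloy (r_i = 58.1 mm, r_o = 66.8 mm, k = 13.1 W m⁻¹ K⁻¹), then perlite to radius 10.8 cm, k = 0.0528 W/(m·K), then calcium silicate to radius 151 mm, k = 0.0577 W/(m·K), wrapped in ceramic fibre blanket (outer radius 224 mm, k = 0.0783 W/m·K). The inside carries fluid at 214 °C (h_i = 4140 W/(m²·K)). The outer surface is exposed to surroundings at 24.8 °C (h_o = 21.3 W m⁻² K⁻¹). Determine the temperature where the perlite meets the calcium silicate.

T = 129 °C

Series thermal resistances, inner to outer:
  R'_conv,in = 1/(2πr h) = 1/(2π·0.0581·4140) = 6.617×10^-4 m·K/W
  R'_nickel alloy = ln(0.0668/0.0581)/(2πk) = 0.1395/(2π·13.1) = 0.001695 m·K/W
  R'_perlite = ln(0.108/0.0668)/(2πk) = 0.4804/(2π·0.0528) = 1.448 m·K/W
  R'_calcium silicate = ln(0.151/0.108)/(2πk) = 0.3351/(2π·0.0577) = 0.9244 m·K/W
  R'_ceramic fibre blanket = ln(0.224/0.151)/(2πk) = 0.3944/(2π·0.0783) = 0.8016 m·K/W
  R'_conv,out = 1/(2πr h) = 1/(2π·0.224·21.3) = 0.03336 m·K/W
ΣR = 6.617×10^-4 + 0.001695 + 1.448 + 0.9244 + 0.8016 + 0.03336 = 3.210 m·K/W
Q' = ΔT/ΣR = (214 °C − 24.8 °C)/3.210 = 58.94 W/m
From the inner boundary to the perlite/calcium silicate interface, ΣR_partial = 1.450 m·K/W.
T_interface = T_in − Q'·ΣR_partial = 214 °C − (58.94)(1.450) = 129 °C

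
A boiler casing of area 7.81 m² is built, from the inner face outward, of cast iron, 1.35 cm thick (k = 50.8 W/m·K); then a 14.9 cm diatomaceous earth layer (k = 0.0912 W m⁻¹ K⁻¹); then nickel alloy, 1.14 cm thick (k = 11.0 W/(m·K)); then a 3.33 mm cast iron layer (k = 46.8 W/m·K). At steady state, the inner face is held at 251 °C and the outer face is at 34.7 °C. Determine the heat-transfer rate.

Resistance network (inner→outer):
  R_cast iron = L/(kA) = 0.0135/(50.8·7.81) = 3.403×10^-5 K/W
  R_diatomaceous earth = L/(kA) = 0.149/(0.0912·7.81) = 0.2092 K/W
  R_nickel alloy = L/(kA) = 0.0114/(11.0·7.81) = 1.327×10^-4 K/W
  R_cast iron = L/(kA) = 0.00333/(46.8·7.81) = 9.111×10^-6 K/W
ΣR = 3.403×10^-5 + 0.2092 + 1.327×10^-4 + 9.111×10^-6 = 0.2094 K/W
Q = ΔT/ΣR = (251 °C − 34.7 °C)/0.2094 = 1030 W

Q = 1030 W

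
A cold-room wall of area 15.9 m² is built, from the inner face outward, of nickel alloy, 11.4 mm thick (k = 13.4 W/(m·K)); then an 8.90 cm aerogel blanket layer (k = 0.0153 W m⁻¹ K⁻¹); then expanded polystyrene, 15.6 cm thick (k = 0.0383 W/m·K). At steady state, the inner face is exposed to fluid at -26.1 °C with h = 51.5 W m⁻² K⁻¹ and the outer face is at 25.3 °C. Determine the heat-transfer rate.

Treat each layer as a resistance in series:
  R_conv,in = 1/(hA) = 1/(51.5·15.9) = 0.001221 K/W
  R_nickel alloy = L/(kA) = 0.0114/(13.4·15.9) = 5.351×10^-5 K/W
  R_aerogel blanket = L/(kA) = 0.0890/(0.0153·15.9) = 0.3658 K/W
  R_expanded polystyrene = L/(kA) = 0.156/(0.0383·15.9) = 0.2562 K/W
ΣR = 0.001221 + 5.351×10^-5 + 0.3658 + 0.2562 = 0.6233 K/W
Q = ΔT/ΣR = (-26.1 °C − 25.3 °C)/0.6233 = -82.5 W
(Negative Q ⇒ heat flows inward; heat gain = 82.5 W.)

Q = 82.5 W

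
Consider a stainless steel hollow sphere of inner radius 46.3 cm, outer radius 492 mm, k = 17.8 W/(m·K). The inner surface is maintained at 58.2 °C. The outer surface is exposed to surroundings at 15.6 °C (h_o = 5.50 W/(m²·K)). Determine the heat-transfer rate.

Q = 706 W

Resistance network (inner→outer):
  R_stainless steel = (1/0.463 − 1/0.492)/(4πk) = 0.1273/(4π·17.8) = 5.691×10^-4 K/W
  R_conv,out = 1/(4πr²h) = 1/(4π·0.492²·5.50) = 0.05977 K/W
ΣR = 5.691×10^-4 + 0.05977 = 0.06034 K/W
Q = ΔT/ΣR = (58.2 °C − 15.6 °C)/0.06034 = 706 W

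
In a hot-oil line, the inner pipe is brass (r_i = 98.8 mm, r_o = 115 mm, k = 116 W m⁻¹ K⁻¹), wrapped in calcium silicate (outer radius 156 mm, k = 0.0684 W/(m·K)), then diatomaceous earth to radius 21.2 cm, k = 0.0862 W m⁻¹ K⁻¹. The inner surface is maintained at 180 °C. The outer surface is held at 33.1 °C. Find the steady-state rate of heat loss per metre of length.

Q' = 115 W/m

Resistance network (inner→outer):
  R'_brass = ln(0.115/0.0988)/(2πk) = 0.1518/(2π·116) = 2.083×10^-4 m·K/W
  R'_calcium silicate = ln(0.156/0.115)/(2πk) = 0.3049/(2π·0.0684) = 0.7095 m·K/W
  R'_diatomaceous earth = ln(0.212/0.156)/(2πk) = 0.3067/(2π·0.0862) = 0.5663 m·K/W
ΣR = 2.083×10^-4 + 0.7095 + 0.5663 = 1.276 m·K/W
Q' = ΔT/ΣR = (180 °C − 33.1 °C)/1.276 = 115 W/m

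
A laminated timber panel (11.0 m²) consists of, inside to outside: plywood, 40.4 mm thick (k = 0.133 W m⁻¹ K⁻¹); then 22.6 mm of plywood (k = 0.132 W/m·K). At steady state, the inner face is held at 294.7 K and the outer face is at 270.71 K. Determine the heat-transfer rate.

Q = 556 W

Series thermal resistances, inner to outer:
  R_plywood = L/(kA) = 0.0404/(0.133·11.0) = 0.02761 K/W
  R_plywood = L/(kA) = 0.0226/(0.132·11.0) = 0.01556 K/W
ΣR = 0.02761 + 0.01556 = 0.04317 K/W
Q = ΔT/ΣR = (294.7 K − 270.71 K)/0.04317 = 556 W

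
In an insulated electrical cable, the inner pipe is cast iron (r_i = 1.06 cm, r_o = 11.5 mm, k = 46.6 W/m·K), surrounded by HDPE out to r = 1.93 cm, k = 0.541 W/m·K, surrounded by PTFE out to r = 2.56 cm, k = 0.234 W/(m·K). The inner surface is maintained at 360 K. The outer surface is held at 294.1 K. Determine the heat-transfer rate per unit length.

Resistance network (inner→outer):
  R'_cast iron = ln(0.0115/0.0106)/(2πk) = 0.08149/(2π·46.6) = 2.783×10^-4 m·K/W
  R'_HDPE = ln(0.0193/0.0115)/(2πk) = 0.5178/(2π·0.541) = 0.1523 m·K/W
  R'_PTFE = ln(0.0256/0.0193)/(2πk) = 0.2825/(2π·0.234) = 0.1921 m·K/W
ΣR = 2.783×10^-4 + 0.1523 + 0.1921 = 0.3447 m·K/W
Q' = ΔT/ΣR = (360 K − 294.1 K)/0.3447 = 191 W/m

Q' = 191 W/m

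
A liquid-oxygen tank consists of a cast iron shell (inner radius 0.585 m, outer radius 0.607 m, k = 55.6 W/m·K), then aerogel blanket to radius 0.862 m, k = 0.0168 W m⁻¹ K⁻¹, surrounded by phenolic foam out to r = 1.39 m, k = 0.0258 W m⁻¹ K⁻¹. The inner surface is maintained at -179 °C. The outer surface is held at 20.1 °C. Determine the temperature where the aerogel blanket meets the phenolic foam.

T = -53.7 °C

Series thermal resistances, inner to outer:
  R_cast iron = (1/0.585 − 1/0.607)/(4πk) = 0.06196/(4π·55.6) = 8.867×10^-5 K/W
  R_aerogel blanket = (1/0.607 − 1/0.862)/(4πk) = 0.4874/(4π·0.0168) = 2.308 K/W
  R_phenolic foam = (1/0.862 − 1/1.39)/(4πk) = 0.4407/(4π·0.0258) = 1.359 K/W
ΣR = 8.867×10^-5 + 2.308 + 1.359 = 3.667 K/W
Q = ΔT/ΣR = (-179 °C − 20.1 °C)/3.667 = -54.30 W
From the inner boundary to the aerogel blanket/phenolic foam interface, ΣR_partial = 2.308 K/W.
T_interface = T_in − Q·ΣR_partial = -179 °C − (-54.30)(2.308) = -53.7 °C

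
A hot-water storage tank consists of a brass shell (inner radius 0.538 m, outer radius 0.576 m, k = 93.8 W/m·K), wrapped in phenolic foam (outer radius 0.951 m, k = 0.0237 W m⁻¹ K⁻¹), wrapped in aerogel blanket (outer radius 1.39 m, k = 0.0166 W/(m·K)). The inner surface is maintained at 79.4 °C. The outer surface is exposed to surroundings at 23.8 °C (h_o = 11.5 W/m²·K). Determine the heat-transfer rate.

Q = 14.3 W

Series thermal resistances, inner to outer:
  R_brass = (1/0.538 − 1/0.576)/(4πk) = 0.1226/(4π·93.8) = 1.040×10^-4 K/W
  R_phenolic foam = (1/0.576 − 1/0.951)/(4πk) = 0.6846/(4π·0.0237) = 2.299 K/W
  R_aerogel blanket = (1/0.951 − 1/1.39)/(4πk) = 0.3321/(4π·0.0166) = 1.592 K/W
  R_conv,out = 1/(4πr²h) = 1/(4π·1.39²·11.5) = 0.003581 K/W
ΣR = 1.040×10^-4 + 2.299 + 1.592 + 0.003581 = 3.895 K/W
Q = ΔT/ΣR = (79.4 °C − 23.8 °C)/3.895 = 14.3 W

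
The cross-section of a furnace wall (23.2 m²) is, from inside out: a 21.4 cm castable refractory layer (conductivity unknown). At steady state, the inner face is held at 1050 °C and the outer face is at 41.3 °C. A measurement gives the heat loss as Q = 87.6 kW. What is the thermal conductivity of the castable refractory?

ΣR = ΔT/Q = |1050 − 41.3|/87600 = 0.01151 K/W
L/(kA) = 0.01151 ⇒ k = 0.214/(0.01151·23.2) = 0.801 W/m·K

k = 0.801 W/m·K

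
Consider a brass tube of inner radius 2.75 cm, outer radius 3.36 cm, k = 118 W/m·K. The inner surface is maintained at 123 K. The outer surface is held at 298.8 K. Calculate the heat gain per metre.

Q' = 651 kW/m

Q' = 2πk·ΔT/ln(r₂/r₁) = 2π × 118 × 175.8 / ln(0.0336/0.0275) = 6.51×10^5 W/m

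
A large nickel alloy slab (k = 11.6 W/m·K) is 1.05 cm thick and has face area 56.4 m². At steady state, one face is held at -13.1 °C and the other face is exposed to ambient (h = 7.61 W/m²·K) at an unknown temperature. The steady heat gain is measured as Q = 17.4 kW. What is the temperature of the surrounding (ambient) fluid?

Series resistances:
  R_nickel alloy = L/(kA) = 0.0105/(11.6·56.4) = 1.605×10^-5 K/W
  R_conv,out = 1/(hA) = 1/(7.61·56.4) = 0.002330 K/W
ΣR = 0.002346 K/W
ΔT = Q·ΣR = 17400 × 0.002346 = 40.82 K
Heat flows inward, so T_out = T_in + ΔT = -13.1 + 40.82 = 27.7 °C

T_out = 27.7 °C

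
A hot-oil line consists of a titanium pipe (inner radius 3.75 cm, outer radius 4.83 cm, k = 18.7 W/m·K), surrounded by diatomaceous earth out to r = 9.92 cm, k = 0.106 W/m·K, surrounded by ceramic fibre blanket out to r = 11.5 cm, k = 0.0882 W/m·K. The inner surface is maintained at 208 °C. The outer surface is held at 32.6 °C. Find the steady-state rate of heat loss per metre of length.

Series thermal resistances, inner to outer:
  R'_titanium = ln(0.0483/0.0375)/(2πk) = 0.2531/(2π·18.7) = 0.002154 m·K/W
  R'_diatomaceous earth = ln(0.0992/0.0483)/(2πk) = 0.7197/(2π·0.106) = 1.081 m·K/W
  R'_ceramic fibre blanket = ln(0.115/0.0992)/(2πk) = 0.1478/(2π·0.0882) = 0.2667 m·K/W
ΣR = 0.002154 + 1.081 + 0.2667 = 1.350 m·K/W
Q' = ΔT/ΣR = (208 °C − 32.6 °C)/1.350 = 130 W/m

Q' = 130 W/m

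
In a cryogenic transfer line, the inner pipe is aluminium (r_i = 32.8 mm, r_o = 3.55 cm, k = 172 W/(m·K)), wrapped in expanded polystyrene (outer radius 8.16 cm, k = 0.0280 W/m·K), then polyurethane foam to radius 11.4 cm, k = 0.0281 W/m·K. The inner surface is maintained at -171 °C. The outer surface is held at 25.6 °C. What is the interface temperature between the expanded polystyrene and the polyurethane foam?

Treat each layer as a resistance in series:
  R'_aluminium = ln(0.0355/0.0328)/(2πk) = 0.07910/(2π·172) = 7.320×10^-5 m·K/W
  R'_expanded polystyrene = ln(0.0816/0.0355)/(2πk) = 0.8323/(2π·0.0280) = 4.731 m·K/W
  R'_polyurethane foam = ln(0.114/0.0816)/(2πk) = 0.3344/(2π·0.0281) = 1.894 m·K/W
ΣR = 7.320×10^-5 + 4.731 + 1.894 = 6.625 m·K/W
Q' = ΔT/ΣR = (-171 °C − 25.6 °C)/6.625 = -29.68 W/m
From the inner boundary to the expanded polystyrene/polyurethane foam interface, ΣR_partial = 4.731 m·K/W.
T_interface = T_in − Q'·ΣR_partial = -171 °C − (-29.68)(4.731) = -30.6 °C

T = -30.6 °C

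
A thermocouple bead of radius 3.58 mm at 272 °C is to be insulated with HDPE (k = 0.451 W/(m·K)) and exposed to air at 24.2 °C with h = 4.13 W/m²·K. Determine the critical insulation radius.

For a sphere, r_cr = 2k_ins/h = 2·0.451/4.13 = 0.218 m = 21.8 cm

r_cr = 21.8 cm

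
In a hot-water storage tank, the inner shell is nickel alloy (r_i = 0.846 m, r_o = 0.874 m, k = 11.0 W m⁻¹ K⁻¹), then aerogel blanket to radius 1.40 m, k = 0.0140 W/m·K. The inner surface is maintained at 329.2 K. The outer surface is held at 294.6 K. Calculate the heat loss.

Q = 14.2 W

Treat each layer as a resistance in series:
  R_nickel alloy = (1/0.846 − 1/0.874)/(4πk) = 0.03787/(4π·11.0) = 2.740×10^-4 K/W
  R_aerogel blanket = (1/0.874 − 1/1.40)/(4πk) = 0.4299/(4π·0.0140) = 2.443 K/W
ΣR = 2.740×10^-4 + 2.443 = 2.443 K/W
Q = ΔT/ΣR = (329.2 K − 294.6 K)/2.443 = 14.2 W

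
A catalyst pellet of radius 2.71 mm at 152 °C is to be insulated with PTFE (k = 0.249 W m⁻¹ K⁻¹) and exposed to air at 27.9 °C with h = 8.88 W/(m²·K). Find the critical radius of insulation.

r_cr = 5.61 cm

For a sphere, r_cr = 2k_ins/h = 2·0.249/8.88 = 0.0561 m = 5.61 cm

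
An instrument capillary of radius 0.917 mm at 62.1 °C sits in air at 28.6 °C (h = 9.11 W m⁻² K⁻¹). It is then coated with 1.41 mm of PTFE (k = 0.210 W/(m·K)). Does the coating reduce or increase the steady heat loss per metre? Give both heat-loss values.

increases: 1.76 → 4.08 W/m

Critical radius for a cylinder: r_cr = k/h = 0.0231 m = 2.31 cm.
Outer radius after coating: r₂ = 9.17×10^-4 + 0.00141 = 0.002327 m.
Since r₁ < r_cr and r₂ ≤ r_cr, the coating moves toward the maximum at r_cr — heat loss rises.
Bare: R = 1/(2πr₁h) = 19.05 m·K/W; Q = 33.5/19.05 = 1.76 W/m.
Coated: R = R_cond + R_conv = 8.213 m·K/W; Q = 33.5/8.213 = 4.08 W/m.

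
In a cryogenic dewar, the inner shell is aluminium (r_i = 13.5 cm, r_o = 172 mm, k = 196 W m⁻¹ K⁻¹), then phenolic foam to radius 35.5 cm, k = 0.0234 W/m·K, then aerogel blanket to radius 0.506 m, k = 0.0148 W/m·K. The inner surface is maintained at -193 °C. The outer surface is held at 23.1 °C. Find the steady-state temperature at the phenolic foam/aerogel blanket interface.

T = -43.3 °C

Treat each layer as a resistance in series:
  R_aluminium = (1/0.135 − 1/0.172)/(4πk) = 1.593/(4π·196) = 6.470×10^-4 K/W
  R_phenolic foam = (1/0.172 − 1/0.355)/(4πk) = 2.997/(4π·0.0234) = 10.19 K/W
  R_aerogel blanket = (1/0.355 − 1/0.506)/(4πk) = 0.8406/(4π·0.0148) = 4.520 K/W
ΣR = 6.470×10^-4 + 10.19 + 4.520 = 14.71 K/W
Q = ΔT/ΣR = (-193 °C − 23.1 °C)/14.71 = -14.69 W
From the inner boundary to the phenolic foam/aerogel blanket interface, ΣR_partial = 10.19 K/W.
T_interface = T_in − Q·ΣR_partial = -193 °C − (-14.69)(10.19) = -43.3 °C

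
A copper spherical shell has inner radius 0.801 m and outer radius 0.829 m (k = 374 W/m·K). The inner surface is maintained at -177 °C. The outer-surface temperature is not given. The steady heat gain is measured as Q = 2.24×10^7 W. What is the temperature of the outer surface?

Series resistances:
  R_copper = (1/0.801 − 1/0.829)/(4πk) = 0.04217/(4π·374) = 8.972×10^-6 K/W
ΣR = 8.972×10^-6 K/W
ΔT = Q·ΣR = 2.24×10^7 × 8.972×10^-6 = 201.0 K
Heat flows inward, so T_out = T_in + ΔT = -177 + 201.0 = 24.0 °C

T_out = 24.0 °C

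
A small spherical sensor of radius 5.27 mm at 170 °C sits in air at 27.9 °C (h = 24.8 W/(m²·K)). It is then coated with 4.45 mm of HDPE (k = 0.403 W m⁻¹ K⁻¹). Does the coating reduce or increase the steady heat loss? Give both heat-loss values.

Critical radius for a sphere: r_cr = 2k/h = 0.0325 m = 3.25 cm.
Outer radius after coating: r₂ = 0.00527 + 0.00445 = 0.00972 m.
Since r₁ < r_cr and r₂ ≤ r_cr, the coating moves toward the maximum at r_cr — heat loss rises.
Bare: R = 1/(4πr₁²h) = 115.5 K/W; Q = 142.1/115.5 = 1.23 W.
Coated: R = R_cond + R_conv = 51.12 K/W; Q = 142.1/51.12 = 2.78 W.

increases: 1.23 → 2.78 W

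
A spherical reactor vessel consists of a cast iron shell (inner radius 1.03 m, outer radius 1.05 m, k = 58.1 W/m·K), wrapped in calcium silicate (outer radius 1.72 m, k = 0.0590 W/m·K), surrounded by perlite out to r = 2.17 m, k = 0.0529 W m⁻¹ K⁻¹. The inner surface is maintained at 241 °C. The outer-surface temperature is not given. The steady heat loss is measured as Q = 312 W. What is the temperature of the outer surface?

Series resistances:
  R_cast iron = (1/1.03 − 1/1.05)/(4πk) = 0.01849/(4π·58.1) = 2.533×10^-5 K/W
  R_calcium silicate = (1/1.05 − 1/1.72)/(4πk) = 0.3710/(4π·0.0590) = 0.5004 K/W
  R_perlite = (1/1.72 − 1/2.17)/(4πk) = 0.1206/(4π·0.0529) = 0.1814 K/W
ΣR = 0.6818 K/W
ΔT = Q·ΣR = 312 × 0.6818 = 212.7 K
Heat flows outward, so T_out = T_in − ΔT = 241 − 212.7 = 28.3 °C

T_out = 28.3 °C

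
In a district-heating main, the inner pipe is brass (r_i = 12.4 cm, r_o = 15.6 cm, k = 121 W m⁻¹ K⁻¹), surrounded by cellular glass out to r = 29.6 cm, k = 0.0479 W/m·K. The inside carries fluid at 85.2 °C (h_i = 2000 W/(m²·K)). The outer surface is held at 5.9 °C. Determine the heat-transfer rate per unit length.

Resistance network (inner→outer):
  R'_conv,in = 1/(2πr h) = 1/(2π·0.124·2000) = 6.418×10^-4 m·K/W
  R'_brass = ln(0.156/0.124)/(2πk) = 0.2296/(2π·121) = 3.020×10^-4 m·K/W
  R'_cellular glass = ln(0.296/0.156)/(2πk) = 0.6405/(2π·0.0479) = 2.128 m·K/W
ΣR = 6.418×10^-4 + 3.020×10^-4 + 2.128 = 2.129 m·K/W
Q' = ΔT/ΣR = (85.2 °C − 5.9 °C)/2.129 = 37.2 W/m

Q' = 37.2 W/m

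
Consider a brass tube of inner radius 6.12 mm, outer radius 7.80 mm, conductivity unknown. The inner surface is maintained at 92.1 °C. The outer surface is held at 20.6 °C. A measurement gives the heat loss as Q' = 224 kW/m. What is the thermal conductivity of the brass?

k = 121 W/m·K

ΣR = ΔT/Q' = |92.1 − 20.6|/2.24×10^5 = 3.192×10^-4 m·K/W
ln(r₂/r₁)/(2πk) = 3.192×10^-4 ⇒ k = 0.2426/(2π·3.192×10^-4) = 121 W/m·K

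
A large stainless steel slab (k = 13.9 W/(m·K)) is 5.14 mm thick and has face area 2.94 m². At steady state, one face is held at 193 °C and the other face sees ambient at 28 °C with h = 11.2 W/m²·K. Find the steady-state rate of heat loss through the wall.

Treat each layer as a resistance in series:
  R_stainless steel = L/(kA) = 0.00514/(13.9·2.94) = 1.258×10^-4 K/W
  R_conv,out = 1/(hA) = 1/(11.2·2.94) = 0.03037 K/W
ΣR = 1.258×10^-4 + 0.03037 = 0.03050 K/W
Q = ΔT/ΣR = (193 °C − 28 °C)/0.03050 = 5410 W

Q = 5410 W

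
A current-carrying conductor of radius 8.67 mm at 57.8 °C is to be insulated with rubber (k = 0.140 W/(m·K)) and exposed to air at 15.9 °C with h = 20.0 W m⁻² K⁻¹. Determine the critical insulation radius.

For a cylinder, r_cr = k_ins/h = 0.140/20.0 = 0.00700 m = 0.700 cm

r_cr = 0.700 cm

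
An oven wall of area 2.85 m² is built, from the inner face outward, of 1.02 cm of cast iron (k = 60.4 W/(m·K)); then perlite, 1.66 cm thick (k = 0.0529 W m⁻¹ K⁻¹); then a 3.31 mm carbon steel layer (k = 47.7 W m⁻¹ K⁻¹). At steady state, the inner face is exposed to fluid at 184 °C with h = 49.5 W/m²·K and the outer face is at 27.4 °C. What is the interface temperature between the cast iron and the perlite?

Series thermal resistances, inner to outer:
  R_conv,in = 1/(hA) = 1/(49.5·2.85) = 0.007088 K/W
  R_cast iron = L/(kA) = 0.0102/(60.4·2.85) = 5.925×10^-5 K/W
  R_perlite = L/(kA) = 0.0166/(0.0529·2.85) = 0.1101 K/W
  R_carbon steel = L/(kA) = 0.00331/(47.7·2.85) = 2.435×10^-5 K/W
ΣR = 0.007088 + 5.925×10^-5 + 0.1101 + 2.435×10^-5 = 0.1173 K/W
Q = ΔT/ΣR = (184 °C − 27.4 °C)/0.1173 = 1335 W
From the inner boundary to the cast iron/perlite interface, ΣR_partial = 0.007147 K/W.
T_interface = T_in − Q·ΣR_partial = 184 °C − (1335)(0.007147) = 174 °C

T = 174 °C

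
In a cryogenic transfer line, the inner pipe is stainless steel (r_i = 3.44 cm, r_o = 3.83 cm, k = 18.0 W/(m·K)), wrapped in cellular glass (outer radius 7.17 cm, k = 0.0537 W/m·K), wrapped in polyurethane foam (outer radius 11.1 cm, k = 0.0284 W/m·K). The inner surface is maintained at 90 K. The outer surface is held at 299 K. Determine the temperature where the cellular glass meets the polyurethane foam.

Series thermal resistances, inner to outer:
  R'_stainless steel = ln(0.0383/0.0344)/(2πk) = 0.1074/(2π·18.0) = 9.496×10^-4 m·K/W
  R'_cellular glass = ln(0.0717/0.0383)/(2πk) = 0.6270/(2π·0.0537) = 1.858 m·K/W
  R'_polyurethane foam = ln(0.111/0.0717)/(2πk) = 0.4370/(2π·0.0284) = 2.449 m·K/W
ΣR = 9.496×10^-4 + 1.858 + 2.449 = 4.308 m·K/W
Q' = ΔT/ΣR = (90 K − 299 K)/4.308 = -48.51 W/m
From the inner boundary to the cellular glass/polyurethane foam interface, ΣR_partial = 1.859 m·K/W.
T_interface = T_in − Q'·ΣR_partial = 90 K − (-48.51)(1.859) = 180.2 K

T = 180.2 K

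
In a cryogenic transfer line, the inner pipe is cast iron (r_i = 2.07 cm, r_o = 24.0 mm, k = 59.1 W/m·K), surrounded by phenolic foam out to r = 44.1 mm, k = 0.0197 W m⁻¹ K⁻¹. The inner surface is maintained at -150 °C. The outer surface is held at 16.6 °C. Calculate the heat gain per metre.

Resistance network (inner→outer):
  R'_cast iron = ln(0.0240/0.0207)/(2πk) = 0.1479/(2π·59.1) = 3.983×10^-4 m·K/W
  R'_phenolic foam = ln(0.0441/0.0240)/(2πk) = 0.6084/(2π·0.0197) = 4.915 m·K/W
ΣR = 3.983×10^-4 + 4.915 = 4.915 m·K/W
Q' = ΔT/ΣR = (-150 °C − 16.6 °C)/4.915 = -33.9 W/m
(Negative Q' ⇒ heat flows inward; heat gain = 33.9 W/m.)

Q' = 33.9 W/m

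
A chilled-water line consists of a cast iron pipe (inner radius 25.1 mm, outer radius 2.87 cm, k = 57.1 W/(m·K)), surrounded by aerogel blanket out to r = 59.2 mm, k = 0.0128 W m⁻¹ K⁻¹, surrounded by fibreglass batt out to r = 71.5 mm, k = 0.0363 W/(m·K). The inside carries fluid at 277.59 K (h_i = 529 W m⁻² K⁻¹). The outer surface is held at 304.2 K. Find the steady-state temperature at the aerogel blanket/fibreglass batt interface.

T = 302.0 K

Treat each layer as a resistance in series:
  R'_conv,in = 1/(2πr h) = 1/(2π·0.0251·529) = 0.01199 m·K/W
  R'_cast iron = ln(0.0287/0.0251)/(2πk) = 0.1340/(2π·57.1) = 3.736×10^-4 m·K/W
  R'_aerogel blanket = ln(0.0592/0.0287)/(2πk) = 0.7240/(2π·0.0128) = 9.003 m·K/W
  R'_fibreglass batt = ln(0.0715/0.0592)/(2πk) = 0.1888/(2π·0.0363) = 0.8277 m·K/W
ΣR = 0.01199 + 3.736×10^-4 + 9.003 + 0.8277 = 9.843 m·K/W
Q' = ΔT/ΣR = (277.59 K − 304.2 K)/9.843 = -2.703 W/m
From the inner boundary to the aerogel blanket/fibreglass batt interface, ΣR_partial = 9.015 m·K/W.
T_interface = T_in − Q'·ΣR_partial = 277.59 K − (-2.703)(9.015) = 302.0 K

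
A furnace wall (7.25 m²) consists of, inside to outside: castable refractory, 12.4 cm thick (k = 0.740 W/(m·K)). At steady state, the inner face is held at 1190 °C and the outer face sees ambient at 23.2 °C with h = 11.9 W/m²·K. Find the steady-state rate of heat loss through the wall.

Resistance network (inner→outer):
  R_castable refractory = L/(kA) = 0.124/(0.740·7.25) = 0.02311 K/W
  R_conv,out = 1/(hA) = 1/(11.9·7.25) = 0.01159 K/W
ΣR = 0.02311 + 0.01159 = 0.03470 K/W
Q = ΔT/ΣR = (1190 °C − 23.2 °C)/0.03470 = 33600 W

Q = 33.6 kW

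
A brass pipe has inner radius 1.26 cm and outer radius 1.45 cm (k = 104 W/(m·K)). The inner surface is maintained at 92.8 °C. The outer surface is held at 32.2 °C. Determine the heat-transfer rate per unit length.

Q' = 282 kW/m

Q' = 2πk·ΔT/ln(r₂/r₁) = 2π × 104 × 60.6 / ln(0.0145/0.0126) = 2.82×10^5 W/m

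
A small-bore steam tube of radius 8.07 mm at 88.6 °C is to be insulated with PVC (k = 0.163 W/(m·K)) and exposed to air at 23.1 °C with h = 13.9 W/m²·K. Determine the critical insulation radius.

For a cylinder, r_cr = k_ins/h = 0.163/13.9 = 0.0117 m = 1.17 cm

r_cr = 1.17 cm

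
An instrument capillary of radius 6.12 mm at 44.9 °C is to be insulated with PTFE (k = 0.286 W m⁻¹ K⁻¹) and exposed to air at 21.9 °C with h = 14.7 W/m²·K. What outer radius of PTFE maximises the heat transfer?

r_cr = 1.95 cm

For a cylinder, r_cr = k_ins/h = 0.286/14.7 = 0.0195 m = 1.95 cm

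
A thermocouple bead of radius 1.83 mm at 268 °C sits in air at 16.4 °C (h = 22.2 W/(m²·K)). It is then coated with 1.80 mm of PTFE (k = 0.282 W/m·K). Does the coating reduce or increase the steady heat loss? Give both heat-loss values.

Critical radius for a sphere: r_cr = 2k/h = 0.0254 m = 2.54 cm.
Outer radius after coating: r₂ = 0.00183 + 0.00180 = 0.00363 m.
Since r₁ < r_cr and r₂ ≤ r_cr, the coating moves toward the maximum at r_cr — heat loss rises.
Bare: R = 1/(4πr₁²h) = 1070 K/W; Q = 251.6/1070 = 0.235 W.
Coated: R = R_cond + R_conv = 348.5 K/W; Q = 251.6/348.5 = 0.722 W.

increases: 0.235 → 0.722 W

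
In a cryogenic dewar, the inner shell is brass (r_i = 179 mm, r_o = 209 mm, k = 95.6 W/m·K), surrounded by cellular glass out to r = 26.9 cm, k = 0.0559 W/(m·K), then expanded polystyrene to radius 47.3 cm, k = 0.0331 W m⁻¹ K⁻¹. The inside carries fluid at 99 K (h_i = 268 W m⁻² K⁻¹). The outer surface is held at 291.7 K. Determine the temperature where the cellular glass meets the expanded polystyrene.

T = 154 K

Resistance network (inner→outer):
  R_conv,in = 1/(4πr²h) = 1/(4π·0.179²·268) = 0.009267 K/W
  R_brass = (1/0.179 − 1/0.209)/(4πk) = 0.8019/(4π·95.6) = 6.675×10^-4 K/W
  R_cellular glass = (1/0.209 − 1/0.269)/(4πk) = 1.067/(4π·0.0559) = 1.519 K/W
  R_expanded polystyrene = (1/0.269 − 1/0.473)/(4πk) = 1.603/(4π·0.0331) = 3.855 K/W
ΣR = 0.009267 + 6.675×10^-4 + 1.519 + 3.855 = 5.384 K/W
Q = ΔT/ΣR = (99 K − 291.7 K)/5.384 = -35.79 W
From the inner boundary to the cellular glass/expanded polystyrene interface, ΣR_partial = 1.529 K/W.
T_interface = T_in − Q·ΣR_partial = 99 K − (-35.79)(1.529) = 154 K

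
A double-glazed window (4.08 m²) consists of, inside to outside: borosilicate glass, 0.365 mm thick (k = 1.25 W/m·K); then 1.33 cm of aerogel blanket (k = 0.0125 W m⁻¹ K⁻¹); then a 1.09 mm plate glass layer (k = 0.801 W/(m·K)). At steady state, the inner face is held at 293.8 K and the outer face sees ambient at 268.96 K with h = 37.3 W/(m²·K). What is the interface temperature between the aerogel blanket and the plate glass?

T = 269.60 K

Series thermal resistances, inner to outer:
  R_borosilicate glass = L/(kA) = 3.65×10^-4/(1.25·4.08) = 7.157×10^-5 K/W
  R_aerogel blanket = L/(kA) = 0.0133/(0.0125·4.08) = 0.2608 K/W
  R_plate glass = L/(kA) = 0.00109/(0.801·4.08) = 3.335×10^-4 K/W
  R_conv,out = 1/(hA) = 1/(37.3·4.08) = 0.006571 K/W
ΣR = 7.157×10^-5 + 0.2608 + 3.335×10^-4 + 0.006571 = 0.2678 K/W
Q = ΔT/ΣR = (293.8 K − 268.96 K)/0.2678 = 92.76 W
From the inner boundary to the aerogel blanket/plate glass interface, ΣR_partial = 0.2609 K/W.
T_interface = T_in − Q·ΣR_partial = 293.8 K − (92.76)(0.2609) = 269.60 K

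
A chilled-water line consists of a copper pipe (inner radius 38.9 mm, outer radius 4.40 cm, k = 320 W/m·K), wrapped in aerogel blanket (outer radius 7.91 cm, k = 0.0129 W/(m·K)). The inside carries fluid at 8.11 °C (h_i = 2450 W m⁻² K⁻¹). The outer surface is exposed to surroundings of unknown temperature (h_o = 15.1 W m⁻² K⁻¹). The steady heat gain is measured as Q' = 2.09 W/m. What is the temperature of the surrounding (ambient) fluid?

T_out = 23.5 °C

Sum the resistances:
  R'_conv,in = 1/(2πr h) = 1/(2π·0.0389·2450) = 0.001670 m·K/W
  R'_copper = ln(0.0440/0.0389)/(2πk) = 0.1232/(2π·320) = 6.127×10^-5 m·K/W
  R'_aerogel blanket = ln(0.0791/0.0440)/(2πk) = 0.5865/(2π·0.0129) = 7.236 m·K/W
  R'_conv,out = 1/(2πr h) = 1/(2π·0.0791·15.1) = 0.1332 m·K/W
ΣR = 7.371 m·K/W
ΔT = Q'·ΣR = 2.09 × 7.371 = 15.41 K
Heat flows inward, so T_out = T_in + ΔT = 8.11 + 15.41 = 23.5 °C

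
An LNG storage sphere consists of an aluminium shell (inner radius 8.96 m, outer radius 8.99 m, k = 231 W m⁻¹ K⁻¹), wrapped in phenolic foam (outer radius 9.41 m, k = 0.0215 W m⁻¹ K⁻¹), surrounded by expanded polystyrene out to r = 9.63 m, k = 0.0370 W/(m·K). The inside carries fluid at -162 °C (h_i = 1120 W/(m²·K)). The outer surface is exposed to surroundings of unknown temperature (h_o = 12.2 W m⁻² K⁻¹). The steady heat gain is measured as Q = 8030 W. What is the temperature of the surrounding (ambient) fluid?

T_out = 28.1 °C

Series resistances:
  R_conv,in = 1/(4πr²h) = 1/(4π·8.96²·1120) = 8.850×10^-7 K/W
  R_aluminium = (1/8.96 − 1/8.99)/(4πk) = 3.724×10^-4/(4π·231) = 1.283×10^-7 K/W
  R_phenolic foam = (1/8.99 − 1/9.41)/(4πk) = 0.004965/(4π·0.0215) = 0.01838 K/W
  R_expanded polystyrene = (1/9.41 − 1/9.63)/(4πk) = 0.002428/(4π·0.0370) = 0.005221 K/W
  R_conv,out = 1/(4πr²h) = 1/(4π·9.63²·12.2) = 7.034×10^-5 K/W
ΣR = 0.02367 K/W
ΔT = Q·ΣR = 8030 × 0.02367 = 190.1 K
Heat flows inward, so T_out = T_in + ΔT = -162 + 190.1 = 28.1 °C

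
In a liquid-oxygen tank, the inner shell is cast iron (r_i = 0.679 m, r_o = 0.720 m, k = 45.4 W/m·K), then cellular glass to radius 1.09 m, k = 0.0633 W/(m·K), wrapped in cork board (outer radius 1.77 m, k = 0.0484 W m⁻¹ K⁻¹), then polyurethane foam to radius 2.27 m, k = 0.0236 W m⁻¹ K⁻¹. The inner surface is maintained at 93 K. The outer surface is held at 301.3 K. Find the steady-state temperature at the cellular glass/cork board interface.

Resistance network (inner→outer):
  R_cast iron = (1/0.679 − 1/0.720)/(4πk) = 0.08387/(4π·45.4) = 1.470×10^-4 K/W
  R_cellular glass = (1/0.720 − 1/1.09)/(4πk) = 0.4715/(4π·0.0633) = 0.5927 K/W
  R_cork board = (1/1.09 − 1/1.77)/(4πk) = 0.3525/(4π·0.0484) = 0.5795 K/W
  R_polyurethane foam = (1/1.77 − 1/2.27)/(4πk) = 0.1244/(4π·0.0236) = 0.4196 K/W
ΣR = 1.470×10^-4 + 0.5927 + 0.5795 + 0.4196 = 1.592 K/W
Q = ΔT/ΣR = (93 K − 301.3 K)/1.592 = -130.8 W
From the inner boundary to the cellular glass/cork board interface, ΣR_partial = 0.5928 K/W.
T_interface = T_in − Q·ΣR_partial = 93 K − (-130.8)(0.5928) = 171 K

T = 171 K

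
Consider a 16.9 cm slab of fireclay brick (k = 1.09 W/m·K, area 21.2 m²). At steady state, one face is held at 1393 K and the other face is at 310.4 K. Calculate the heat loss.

Q = 148 kW

Q = kA·ΔT/L = 1.09 × 21.2 × |1393 K − 310.4 K| / 0.169 = 1.48×10^5 W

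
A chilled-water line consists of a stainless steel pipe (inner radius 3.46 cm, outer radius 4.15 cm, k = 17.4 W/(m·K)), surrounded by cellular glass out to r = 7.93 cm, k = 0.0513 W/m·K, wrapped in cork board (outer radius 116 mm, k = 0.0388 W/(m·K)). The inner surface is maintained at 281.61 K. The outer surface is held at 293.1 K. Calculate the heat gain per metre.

Treat each layer as a resistance in series:
  R'_stainless steel = ln(0.0415/0.0346)/(2πk) = 0.1818/(2π·17.4) = 0.001663 m·K/W
  R'_cellular glass = ln(0.0793/0.0415)/(2πk) = 0.6475/(2π·0.0513) = 2.009 m·K/W
  R'_cork board = ln(0.116/0.0793)/(2πk) = 0.3804/(2π·0.0388) = 1.560 m·K/W
ΣR = 0.001663 + 2.009 + 1.560 = 3.571 m·K/W
Q' = ΔT/ΣR = (281.61 K − 293.1 K)/3.571 = -3.22 W/m
(Negative Q' ⇒ heat flows inward; heat gain = 3.22 W/m.)

Q' = 3.22 W/m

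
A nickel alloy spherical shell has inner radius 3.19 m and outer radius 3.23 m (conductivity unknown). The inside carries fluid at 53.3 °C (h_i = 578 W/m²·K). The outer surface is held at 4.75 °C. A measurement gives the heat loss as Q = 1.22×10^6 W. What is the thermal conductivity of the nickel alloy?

k = 11.8 W/m·K

ΣR = ΔT/Q = |53.3 − 4.75|/1.22×10^6 = 3.980×10^-5 K/W
Known resistances:
  R_conv,in = 1/(4πr²h) = 1/(4π·3.19²·578) = 1.353×10^-5 K/W
R_nickel alloy = ΣR − ΣR_known = 3.980×10^-5 − 1.353×10^-5 = 2.627×10^-5 K/W
(1/r₁−1/r₂)/(4πk) = 2.627×10^-5 ⇒ k = 0.003882/(4π·2.627×10^-5) = 11.8 W/m·K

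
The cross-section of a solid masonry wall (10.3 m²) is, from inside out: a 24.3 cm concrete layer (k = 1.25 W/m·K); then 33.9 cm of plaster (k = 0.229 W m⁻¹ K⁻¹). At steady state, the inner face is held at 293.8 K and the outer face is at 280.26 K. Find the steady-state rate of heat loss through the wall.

Treat each layer as a resistance in series:
  R_concrete = L/(kA) = 0.243/(1.25·10.3) = 0.01887 K/W
  R_plaster = L/(kA) = 0.339/(0.229·10.3) = 0.1437 K/W
ΣR = 0.01887 + 0.1437 = 0.1626 K/W
Q = ΔT/ΣR = (293.8 K − 280.26 K)/0.1626 = 83.3 W

Q = 83.3 W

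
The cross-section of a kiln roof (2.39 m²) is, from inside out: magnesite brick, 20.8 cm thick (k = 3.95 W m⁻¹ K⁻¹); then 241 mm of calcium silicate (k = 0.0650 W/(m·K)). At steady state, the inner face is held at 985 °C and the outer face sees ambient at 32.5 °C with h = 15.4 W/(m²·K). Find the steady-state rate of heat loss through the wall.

Resistance network (inner→outer):
  R_magnesite brick = L/(kA) = 0.208/(3.95·2.39) = 0.02203 K/W
  R_calcium silicate = L/(kA) = 0.241/(0.0650·2.39) = 1.551 K/W
  R_conv,out = 1/(hA) = 1/(15.4·2.39) = 0.02717 K/W
ΣR = 0.02203 + 1.551 + 0.02717 = 1.600 K/W
Q = ΔT/ΣR = (985 °C − 32.5 °C)/1.600 = 595 W

Q = 595 W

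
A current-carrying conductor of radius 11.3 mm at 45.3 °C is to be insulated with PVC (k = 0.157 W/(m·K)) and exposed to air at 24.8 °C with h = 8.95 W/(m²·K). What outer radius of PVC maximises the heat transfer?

For a cylinder, r_cr = k_ins/h = 0.157/8.95 = 0.0175 m = 1.75 cm

r_cr = 1.75 cm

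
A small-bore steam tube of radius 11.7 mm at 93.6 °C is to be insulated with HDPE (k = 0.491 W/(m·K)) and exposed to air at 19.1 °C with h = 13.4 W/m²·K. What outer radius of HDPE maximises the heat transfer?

r_cr = 3.66 cm

For a cylinder, r_cr = k_ins/h = 0.491/13.4 = 0.0366 m = 3.66 cm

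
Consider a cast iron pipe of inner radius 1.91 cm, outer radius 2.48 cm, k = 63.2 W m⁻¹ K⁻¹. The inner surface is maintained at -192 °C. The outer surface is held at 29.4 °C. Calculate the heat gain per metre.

Q' = 3.37×10^5 W/m

Q' = 2πk·ΔT/ln(r₂/r₁) = 2π × 63.2 × 221.4 / ln(0.0248/0.0191) = 3.37×10^5 W/m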